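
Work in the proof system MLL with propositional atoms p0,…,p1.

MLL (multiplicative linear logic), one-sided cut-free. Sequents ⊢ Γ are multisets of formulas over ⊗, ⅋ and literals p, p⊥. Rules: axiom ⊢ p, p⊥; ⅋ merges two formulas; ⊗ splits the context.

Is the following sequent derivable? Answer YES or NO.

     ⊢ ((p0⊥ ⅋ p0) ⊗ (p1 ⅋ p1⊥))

Derivation (root first):
[⊗]  ⊢ ((p0⊥ ⅋ p0) ⊗ (p1 ⅋ p1⊥))
  [⅋]  ⊢ (p0⊥ ⅋ p0)
    [Ax]  ⊢ p0, p0⊥
  [⅋]  ⊢ (p1 ⅋ p1⊥)
    [Ax]  ⊢ p1, p1⊥

Result: YES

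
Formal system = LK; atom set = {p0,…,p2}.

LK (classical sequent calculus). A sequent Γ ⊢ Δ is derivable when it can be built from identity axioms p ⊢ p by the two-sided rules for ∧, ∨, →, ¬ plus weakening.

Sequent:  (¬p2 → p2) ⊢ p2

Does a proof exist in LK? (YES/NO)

Proof tree:
[→L] (¬p2 → p2) ⊢ p2
  [¬R]  ⊢ p2, ¬p2
    [Ax] p2 ⊢ p2
  [Ax] p2 ⊢ p2

Result: YES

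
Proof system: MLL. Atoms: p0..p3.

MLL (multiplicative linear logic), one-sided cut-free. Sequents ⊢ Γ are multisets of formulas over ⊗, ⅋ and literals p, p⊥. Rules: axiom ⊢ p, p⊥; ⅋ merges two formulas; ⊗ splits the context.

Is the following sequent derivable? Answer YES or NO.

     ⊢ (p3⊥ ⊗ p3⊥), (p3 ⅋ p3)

Derivation (root first):
[⅋]  ⊢ (p3⊥ ⊗ p3⊥), (p3 ⅋ p3)
  [⊗]  ⊢ p3, p3, (p3⊥ ⊗ p3⊥)
    [Ax]  ⊢ p3, p3⊥
    [Ax]  ⊢ p3, p3⊥

Result: YES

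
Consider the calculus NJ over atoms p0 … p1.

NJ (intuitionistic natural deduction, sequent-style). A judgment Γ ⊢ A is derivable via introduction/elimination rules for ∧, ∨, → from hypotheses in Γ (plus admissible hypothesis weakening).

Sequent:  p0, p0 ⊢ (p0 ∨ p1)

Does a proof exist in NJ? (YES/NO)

Derivation trace:
[∨I₁] p0, p0 ⊢ (p0 ∨ p1)
  [Wk] p0, p0 ⊢ p0
    [Ax] p0 ⊢ p0

Result: YES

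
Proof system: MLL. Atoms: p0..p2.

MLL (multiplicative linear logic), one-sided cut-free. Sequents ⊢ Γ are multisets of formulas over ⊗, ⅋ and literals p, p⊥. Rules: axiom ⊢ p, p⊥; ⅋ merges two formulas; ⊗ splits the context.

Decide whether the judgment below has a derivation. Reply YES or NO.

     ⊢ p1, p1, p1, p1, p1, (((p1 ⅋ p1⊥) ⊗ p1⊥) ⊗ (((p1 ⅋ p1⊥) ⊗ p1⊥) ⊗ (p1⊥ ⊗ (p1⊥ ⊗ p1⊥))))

Derivation (root first):
[⊗]  ⊢ p1, p1, p1, p1, p1, (((p1 ⅋ p1⊥) ⊗ p1⊥) ⊗ (((p1 ⅋ p1⊥) ⊗ p1⊥) ⊗ (p1⊥ ⊗ (p1⊥ ⊗ p1⊥))))
  [⊗]  ⊢ p1, ((p1 ⅋ p1⊥) ⊗ p1⊥)
    [⅋]  ⊢ (p1 ⅋ p1⊥)
      [Ax]  ⊢ p1, p1⊥
    [Ax]  ⊢ p1, p1⊥
  [⊗]  ⊢ p1, p1, p1, p1, (((p1 ⅋ p1⊥) ⊗ p1⊥) ⊗ (p1⊥ ⊗ (p1⊥ ⊗ p1⊥)))
    [⊗]  ⊢ p1, ((p1 ⅋ p1⊥) ⊗ p1⊥)
      [⅋]  ⊢ (p1 ⅋ p1⊥)
        [Ax]  ⊢ p1, p1⊥
      [Ax]  ⊢ p1, p1⊥
    [⊗]  ⊢ p1, p1, p1, (p1⊥ ⊗ (p1⊥ ⊗ p1⊥))
      [Ax]  ⊢ p1, p1⊥
      [⊗]  ⊢ p1, p1, (p1⊥ ⊗ p1⊥)
        [Ax]  ⊢ p1, p1⊥
        [Ax]  ⊢ p1, p1⊥

Result: YES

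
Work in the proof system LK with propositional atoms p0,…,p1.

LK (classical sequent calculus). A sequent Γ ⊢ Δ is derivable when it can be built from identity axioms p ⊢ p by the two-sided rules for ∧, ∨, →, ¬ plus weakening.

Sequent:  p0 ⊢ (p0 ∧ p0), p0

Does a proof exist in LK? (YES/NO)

Derivation (root first):
[WR] p0 ⊢ (p0 ∧ p0), p0
  [∧R] p0 ⊢ (p0 ∧ p0)
    [Ax] p0 ⊢ p0
    [Ax] p0 ⊢ p0

Result: YES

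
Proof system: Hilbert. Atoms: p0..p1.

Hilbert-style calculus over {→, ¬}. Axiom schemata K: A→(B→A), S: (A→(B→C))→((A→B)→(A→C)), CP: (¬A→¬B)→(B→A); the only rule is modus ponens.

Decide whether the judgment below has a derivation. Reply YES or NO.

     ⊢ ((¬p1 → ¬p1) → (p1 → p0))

Truth-table refutation:
  v=00: Γ:[] Δ:[((¬p1 → ¬p1) → (p1 → p0))=T] refutes=False
  v=01: Γ:[] Δ:[((¬p1 → ¬p1) → (p1 → p0))=F] refutes=True  ← countermodel

Result: NO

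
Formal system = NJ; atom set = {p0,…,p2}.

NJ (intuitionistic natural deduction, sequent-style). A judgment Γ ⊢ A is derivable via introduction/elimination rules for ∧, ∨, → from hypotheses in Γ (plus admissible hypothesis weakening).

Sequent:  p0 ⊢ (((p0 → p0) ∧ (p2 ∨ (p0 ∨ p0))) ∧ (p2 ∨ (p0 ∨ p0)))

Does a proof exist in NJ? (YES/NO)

Proof tree:
[∧I] p0 ⊢ (((p0 → p0) ∧ (p2 ∨ (p0 ∨ p0))) ∧ (p2 ∨ (p0 ∨ p0)))
  [∧I] p0 ⊢ ((p0 → p0) ∧ (p2 ∨ (p0 ∨ p0)))
    [→I]  ⊢ (p0 → p0)
      [Ax] p0 ⊢ p0
    [∨I₂] p0 ⊢ (p2 ∨ (p0 ∨ p0))
      [∨I₁] p0 ⊢ (p0 ∨ p0)
        [Ax] p0 ⊢ p0
  [∨I₂] p0 ⊢ (p2 ∨ (p0 ∨ p0))
    [∨I₁] p0 ⊢ (p0 ∨ p0)
      [Ax] p0 ⊢ p0

Result: YES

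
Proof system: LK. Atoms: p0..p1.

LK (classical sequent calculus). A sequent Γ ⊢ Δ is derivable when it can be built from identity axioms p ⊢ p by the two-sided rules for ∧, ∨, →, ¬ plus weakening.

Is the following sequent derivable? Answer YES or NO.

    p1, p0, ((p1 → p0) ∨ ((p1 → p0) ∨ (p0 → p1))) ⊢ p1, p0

Proof tree:
[∨L] p1, p0, ((p1 → p0) ∨ ((p1 → p0) ∨ (p0 → p1))) ⊢ p1, p0
  [→L] p1, (p1 → p0) ⊢ p0
    [Ax] p1 ⊢ p1
    [Ax] p0 ⊢ p0
  [∨L] p1, p0, ((p1 → p0) ∨ (p0 → p1)) ⊢ p1, p0
    [→L] p1, (p1 → p0) ⊢ p0
      [Ax] p1 ⊢ p1
      [Ax] p0 ⊢ p0
    [→L] p0, (p0 → p1) ⊢ p1
      [Ax] p0 ⊢ p0
      [Ax] p1 ⊢ p1

Result: YES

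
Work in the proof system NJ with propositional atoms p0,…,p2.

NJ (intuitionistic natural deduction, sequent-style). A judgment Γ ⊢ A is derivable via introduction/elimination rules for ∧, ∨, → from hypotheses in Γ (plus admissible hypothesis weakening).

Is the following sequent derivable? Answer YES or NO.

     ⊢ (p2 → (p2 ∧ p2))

Derivation (root first):
[→I]  ⊢ (p2 → (p2 ∧ p2))
  [∧I] p2 ⊢ (p2 ∧ p2)
    [Ax] p2 ⊢ p2
    [Ax] p2 ⊢ p2

Result: YES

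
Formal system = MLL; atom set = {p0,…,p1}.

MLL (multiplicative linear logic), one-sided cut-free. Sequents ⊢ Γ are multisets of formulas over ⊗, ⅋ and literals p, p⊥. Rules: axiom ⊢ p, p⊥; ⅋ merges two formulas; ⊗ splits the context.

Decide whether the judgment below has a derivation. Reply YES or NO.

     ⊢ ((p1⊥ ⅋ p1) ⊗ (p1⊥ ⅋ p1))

Derivation (root first):
[⊗]  ⊢ ((p1⊥ ⅋ p1) ⊗ (p1⊥ ⅋ p1))
  [⅋]  ⊢ (p1⊥ ⅋ p1)
    [Ax]  ⊢ p1, p1⊥
  [⅋]  ⊢ (p1⊥ ⅋ p1)
    [Ax]  ⊢ p1, p1⊥

Result: YES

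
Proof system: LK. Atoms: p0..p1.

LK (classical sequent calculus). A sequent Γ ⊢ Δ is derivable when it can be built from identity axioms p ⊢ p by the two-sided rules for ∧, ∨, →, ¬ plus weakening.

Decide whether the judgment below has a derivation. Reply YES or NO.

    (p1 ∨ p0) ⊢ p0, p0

Search for a countermodel by truth-table:
  v=00: Γ:[(p1 ∨ p0)=F] Δ:[p0=F, p0=F] refutes=False
  v=01: Γ:[(p1 ∨ p0)=T] Δ:[p0=F, p0=F] refutes=True  ← countermodel

Result: NO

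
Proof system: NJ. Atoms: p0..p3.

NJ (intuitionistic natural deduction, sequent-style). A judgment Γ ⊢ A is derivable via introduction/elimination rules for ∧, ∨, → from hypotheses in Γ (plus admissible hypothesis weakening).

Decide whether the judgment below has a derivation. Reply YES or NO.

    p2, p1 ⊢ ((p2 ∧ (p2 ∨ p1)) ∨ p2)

Derivation (root first):
[∨I₁] p2, p1 ⊢ ((p2 ∧ (p2 ∨ p1)) ∨ p2)
  [Wk] p2, p1 ⊢ (p2 ∧ (p2 ∨ p1))
    [∧I] p2 ⊢ (p2 ∧ (p2 ∨ p1))
      [Ax] p2 ⊢ p2
      [∨I₁] p2 ⊢ (p2 ∨ p1)
        [Ax] p2 ⊢ p2

Result: YES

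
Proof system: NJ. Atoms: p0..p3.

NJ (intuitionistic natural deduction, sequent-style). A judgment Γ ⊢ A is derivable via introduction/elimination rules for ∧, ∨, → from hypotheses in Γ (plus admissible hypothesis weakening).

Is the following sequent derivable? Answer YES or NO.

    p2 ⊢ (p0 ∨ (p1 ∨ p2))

Derivation (root first):
[∨I₂] p2 ⊢ (p0 ∨ (p1 ∨ p2))
  [∨I₂] p2 ⊢ (p1 ∨ p2)
    [Ax] p2 ⊢ p2

Result: YES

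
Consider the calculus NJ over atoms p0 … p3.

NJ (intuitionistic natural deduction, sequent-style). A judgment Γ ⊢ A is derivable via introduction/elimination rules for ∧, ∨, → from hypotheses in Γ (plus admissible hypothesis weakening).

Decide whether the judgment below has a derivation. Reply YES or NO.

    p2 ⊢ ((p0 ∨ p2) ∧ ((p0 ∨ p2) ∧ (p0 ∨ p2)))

Proof tree:
[∧I] p2 ⊢ ((p0 ∨ p2) ∧ ((p0 ∨ p2) ∧ (p0 ∨ p2)))
  [∨I₂] p2 ⊢ (p0 ∨ p2)
    [Ax] p2 ⊢ p2
  [∧I] p2 ⊢ ((p0 ∨ p2) ∧ (p0 ∨ p2))
    [∨I₂] p2 ⊢ (p0 ∨ p2)
      [Ax] p2 ⊢ p2
    [∨I₂] p2 ⊢ (p0 ∨ p2)
      [Ax] p2 ⊢ p2

Result: YES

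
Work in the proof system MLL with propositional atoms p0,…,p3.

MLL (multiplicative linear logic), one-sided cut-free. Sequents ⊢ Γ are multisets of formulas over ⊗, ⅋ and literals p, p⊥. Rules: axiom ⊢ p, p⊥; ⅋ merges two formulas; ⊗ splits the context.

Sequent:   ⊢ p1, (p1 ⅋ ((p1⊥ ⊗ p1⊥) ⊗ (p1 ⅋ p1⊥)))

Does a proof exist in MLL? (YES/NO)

Derivation (root first):
[⅋]  ⊢ p1, (p1 ⅋ ((p1⊥ ⊗ p1⊥) ⊗ (p1 ⅋ p1⊥)))
  [⊗]  ⊢ p1, p1, ((p1⊥ ⊗ p1⊥) ⊗ (p1 ⅋ p1⊥))
    [⊗]  ⊢ p1, p1, (p1⊥ ⊗ p1⊥)
      [Ax]  ⊢ p1, p1⊥
      [Ax]  ⊢ p1, p1⊥
    [⅋]  ⊢ (p1 ⅋ p1⊥)
      [Ax]  ⊢ p1, p1⊥

Result: YES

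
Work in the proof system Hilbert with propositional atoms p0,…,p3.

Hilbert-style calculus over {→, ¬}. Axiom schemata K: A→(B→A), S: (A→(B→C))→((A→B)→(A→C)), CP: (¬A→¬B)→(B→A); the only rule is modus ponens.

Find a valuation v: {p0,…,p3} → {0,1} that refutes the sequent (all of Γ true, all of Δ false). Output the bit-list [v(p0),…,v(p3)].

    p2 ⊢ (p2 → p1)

Search for a countermodel by truth-table:
  v=0000: Γ:[p2=F] Δ:[(p2 → p1)=T] refutes=False
  v=0001: Γ:[p2=F] Δ:[(p2 → p1)=T] refutes=False
  v=0010: Γ:[p2=T] Δ:[(p2 → p1)=F] refutes=True  ← countermodel

Result: [0, 0, 1, 0]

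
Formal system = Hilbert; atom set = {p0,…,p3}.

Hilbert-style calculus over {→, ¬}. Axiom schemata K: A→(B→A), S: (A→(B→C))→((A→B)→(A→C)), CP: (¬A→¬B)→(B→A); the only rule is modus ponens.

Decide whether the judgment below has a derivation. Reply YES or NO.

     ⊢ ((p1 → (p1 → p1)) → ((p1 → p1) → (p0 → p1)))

Search for a countermodel by truth-table:
  v=0000: Γ:[] Δ:[((p1 → (p1 → p1)) → ((p1 → p1) → (p0 → p1)))=T] refutes=False
  v=0001: Γ:[] Δ:[((p1 → (p1 → p1)) → ((p1 → p1) → (p0 → p1)))=T] refutes=False
  v=0010: Γ:[] Δ:[((p1 → (p1 → p1)) → ((p1 → p1) → (p0 → p1)))=T] refutes=False
  v=0011: Γ:[] Δ:[((p1 → (p1 → p1)) → ((p1 → p1) → (p0 → p1)))=T] refutes=False
  v=0100: Γ:[] Δ:[((p1 → (p1 → p1)) → ((p1 → p1) → (p0 → p1)))=T] refutes=False
  v=0101: Γ:[] Δ:[((p1 → (p1 → p1)) → ((p1 → p1) → (p0 → p1)))=T] refutes=False
  v=0110: Γ:[] Δ:[((p1 → (p1 → p1)) → ((p1 → p1) → (p0 → p1)))=T] refutes=False
  v=0111: Γ:[] Δ:[((p1 → (p1 → p1)) → ((p1 → p1) → (p0 → p1)))=T] refutes=False
  v=1000: Γ:[] Δ:[((p1 → (p1 → p1)) → ((p1 → p1) → (p0 → p1)))=F] refutes=True  ← countermodel

Result: NO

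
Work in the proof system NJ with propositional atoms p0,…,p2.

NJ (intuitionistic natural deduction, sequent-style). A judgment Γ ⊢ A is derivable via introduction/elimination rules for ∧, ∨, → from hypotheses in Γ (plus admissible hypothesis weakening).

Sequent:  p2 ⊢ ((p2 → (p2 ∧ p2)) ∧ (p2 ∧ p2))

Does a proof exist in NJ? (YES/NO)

Derivation trace:
[∧I] p2 ⊢ ((p2 → (p2 ∧ p2)) ∧ (p2 ∧ p2))
  [→I]  ⊢ (p2 → (p2 ∧ p2))
    [∧I] p2 ⊢ (p2 ∧ p2)
      [Ax] p2 ⊢ p2
      [Ax] p2 ⊢ p2
  [∧I] p2 ⊢ (p2 ∧ p2)
    [Ax] p2 ⊢ p2
    [Ax] p2 ⊢ p2

Result: YES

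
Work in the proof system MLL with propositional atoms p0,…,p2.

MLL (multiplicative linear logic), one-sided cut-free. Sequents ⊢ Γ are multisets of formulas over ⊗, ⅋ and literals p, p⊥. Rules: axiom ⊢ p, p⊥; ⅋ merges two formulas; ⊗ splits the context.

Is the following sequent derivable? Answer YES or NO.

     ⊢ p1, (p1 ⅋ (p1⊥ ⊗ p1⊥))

Proof tree:
[⅋]  ⊢ p1, (p1 ⅋ (p1⊥ ⊗ p1⊥))
  [⊗]  ⊢ p1, p1, (p1⊥ ⊗ p1⊥)
    [Ax]  ⊢ p1, p1⊥
    [Ax]  ⊢ p1, p1⊥

Result: YES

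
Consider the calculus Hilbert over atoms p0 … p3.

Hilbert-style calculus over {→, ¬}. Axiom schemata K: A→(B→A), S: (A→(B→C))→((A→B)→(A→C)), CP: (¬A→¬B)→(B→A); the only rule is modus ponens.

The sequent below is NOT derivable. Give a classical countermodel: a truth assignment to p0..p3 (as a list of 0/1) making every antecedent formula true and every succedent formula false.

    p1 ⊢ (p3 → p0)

Truth-table refutation:
  v=0000: Γ:[p1=F] Δ:[(p3 → p0)=T] refutes=False
  v=0001: Γ:[p1=F] Δ:[(p3 → p0)=F] refutes=False
  v=0010: Γ:[p1=F] Δ:[(p3 → p0)=T] refutes=False
  v=0011: Γ:[p1=F] Δ:[(p3 → p0)=F] refutes=False
  v=0100: Γ:[p1=T] Δ:[(p3 → p0)=T] refutes=False
  v=0101: Γ:[p1=T] Δ:[(p3 → p0)=F] refutes=True  ← countermodel

Result: [0, 1, 0, 1]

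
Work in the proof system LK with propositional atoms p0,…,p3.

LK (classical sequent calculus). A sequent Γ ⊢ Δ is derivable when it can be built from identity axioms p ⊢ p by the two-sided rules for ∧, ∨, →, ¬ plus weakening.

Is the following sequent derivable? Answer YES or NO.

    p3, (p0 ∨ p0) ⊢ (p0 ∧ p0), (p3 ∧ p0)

Proof tree:
[∨L] p3, (p0 ∨ p0) ⊢ (p0 ∧ p0), (p3 ∧ p0)
  [∧R] p0 ⊢ (p0 ∧ p0)
    [Ax] p0 ⊢ p0
    [Ax] p0 ⊢ p0
  [∧R] p3, p0 ⊢ (p3 ∧ p0)
    [Ax] p3 ⊢ p3
    [Ax] p0 ⊢ p0

Result: YES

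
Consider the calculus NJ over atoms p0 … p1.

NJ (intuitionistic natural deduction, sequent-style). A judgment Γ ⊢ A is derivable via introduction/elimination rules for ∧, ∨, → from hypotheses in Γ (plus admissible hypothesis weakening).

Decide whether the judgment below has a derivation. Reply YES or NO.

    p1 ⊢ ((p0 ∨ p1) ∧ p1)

Proof tree:
[∧I] p1 ⊢ ((p0 ∨ p1) ∧ p1)
  [∨I₂] p1 ⊢ (p0 ∨ p1)
    [Ax] p1 ⊢ p1
  [Ax] p1 ⊢ p1

Result: YES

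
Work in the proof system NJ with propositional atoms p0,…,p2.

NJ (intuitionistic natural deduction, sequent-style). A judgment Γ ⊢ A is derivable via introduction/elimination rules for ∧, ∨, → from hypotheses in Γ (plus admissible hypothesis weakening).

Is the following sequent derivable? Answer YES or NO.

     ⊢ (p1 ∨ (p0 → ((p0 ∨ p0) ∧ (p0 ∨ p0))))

Derivation (root first):
[∨I₂]  ⊢ (p1 ∨ (p0 → ((p0 ∨ p0) ∧ (p0 ∨ p0))))
  [→I]  ⊢ (p0 → ((p0 ∨ p0) ∧ (p0 ∨ p0)))
    [∧I] p0 ⊢ ((p0 ∨ p0) ∧ (p0 ∨ p0))
      [∨I₁] p0 ⊢ (p0 ∨ p0)
        [Ax] p0 ⊢ p0
      [∨I₁] p0 ⊢ (p0 ∨ p0)
        [Ax] p0 ⊢ p0

Result: YES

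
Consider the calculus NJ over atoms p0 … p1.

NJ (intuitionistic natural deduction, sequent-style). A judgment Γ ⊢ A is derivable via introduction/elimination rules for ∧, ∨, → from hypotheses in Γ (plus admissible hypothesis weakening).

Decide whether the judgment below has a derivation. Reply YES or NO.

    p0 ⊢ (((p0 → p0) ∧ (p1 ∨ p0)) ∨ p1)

Derivation (root first):
[∨I₁] p0 ⊢ (((p0 → p0) ∧ (p1 ∨ p0)) ∨ p1)
  [∧I] p0 ⊢ ((p0 → p0) ∧ (p1 ∨ p0))
    [→I]  ⊢ (p0 → p0)
      [Ax] p0 ⊢ p0
    [∨I₂] p0 ⊢ (p1 ∨ p0)
      [Ax] p0 ⊢ p0

Result: YES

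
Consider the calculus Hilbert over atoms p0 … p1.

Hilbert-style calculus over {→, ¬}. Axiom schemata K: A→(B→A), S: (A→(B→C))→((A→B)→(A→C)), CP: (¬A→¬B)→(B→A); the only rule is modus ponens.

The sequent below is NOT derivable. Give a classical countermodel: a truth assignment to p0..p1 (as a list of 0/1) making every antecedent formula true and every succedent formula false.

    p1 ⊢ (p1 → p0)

Truth-table refutation:
  v=00: Γ:[p1=F] Δ:[(p1 → p0)=T] refutes=False
  v=01: Γ:[p1=T] Δ:[(p1 → p0)=F] refutes=True  ← countermodel

Result: [0, 1]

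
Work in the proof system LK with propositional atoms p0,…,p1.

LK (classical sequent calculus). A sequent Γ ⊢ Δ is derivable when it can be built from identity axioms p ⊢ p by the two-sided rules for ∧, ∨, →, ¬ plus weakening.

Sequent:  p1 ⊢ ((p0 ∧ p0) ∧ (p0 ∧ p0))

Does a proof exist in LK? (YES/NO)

Search for a countermodel by truth-table:
  v=00: Γ:[p1=F] Δ:[((p0 ∧ p0) ∧ (p0 ∧ p0))=F] refutes=False
  v=01: Γ:[p1=T] Δ:[((p0 ∧ p0) ∧ (p0 ∧ p0))=F] refutes=True  ← countermodel

Result: NO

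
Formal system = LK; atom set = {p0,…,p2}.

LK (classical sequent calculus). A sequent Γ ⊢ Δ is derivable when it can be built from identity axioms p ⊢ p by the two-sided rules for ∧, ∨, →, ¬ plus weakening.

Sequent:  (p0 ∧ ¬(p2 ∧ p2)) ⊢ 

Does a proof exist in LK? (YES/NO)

Search for a countermodel by truth-table:
  v=000: Γ:[(p0 ∧ ¬(p2 ∧ p2))=F] Δ:[] refutes=False
  v=001: Γ:[(p0 ∧ ¬(p2 ∧ p2))=F] Δ:[] refutes=False
  v=010: Γ:[(p0 ∧ ¬(p2 ∧ p2))=F] Δ:[] refutes=False
  v=011: Γ:[(p0 ∧ ¬(p2 ∧ p2))=F] Δ:[] refutes=False
  v=100: Γ:[(p0 ∧ ¬(p2 ∧ p2))=T] Δ:[] refutes=True  ← countermodel

Result: NO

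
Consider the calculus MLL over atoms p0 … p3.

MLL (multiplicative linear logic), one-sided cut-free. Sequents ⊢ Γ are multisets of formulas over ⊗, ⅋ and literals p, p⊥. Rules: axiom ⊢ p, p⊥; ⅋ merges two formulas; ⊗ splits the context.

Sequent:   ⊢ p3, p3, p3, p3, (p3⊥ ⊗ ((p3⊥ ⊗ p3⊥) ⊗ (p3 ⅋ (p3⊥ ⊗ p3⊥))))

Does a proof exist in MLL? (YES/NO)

Derivation (root first):
[⊗]  ⊢ p3, p3, p3, p3, (p3⊥ ⊗ ((p3⊥ ⊗ p3⊥) ⊗ (p3 ⅋ (p3⊥ ⊗ p3⊥))))
  [Ax]  ⊢ p3, p3⊥
  [⊗]  ⊢ p3, p3, p3, ((p3⊥ ⊗ p3⊥) ⊗ (p3 ⅋ (p3⊥ ⊗ p3⊥)))
    [⊗]  ⊢ p3, p3, (p3⊥ ⊗ p3⊥)
      [Ax]  ⊢ p3, p3⊥
      [Ax]  ⊢ p3, p3⊥
    [⅋]  ⊢ p3, (p3 ⅋ (p3⊥ ⊗ p3⊥))
      [⊗]  ⊢ p3, p3, (p3⊥ ⊗ p3⊥)
        [Ax]  ⊢ p3, p3⊥
        [Ax]  ⊢ p3, p3⊥

Result: YES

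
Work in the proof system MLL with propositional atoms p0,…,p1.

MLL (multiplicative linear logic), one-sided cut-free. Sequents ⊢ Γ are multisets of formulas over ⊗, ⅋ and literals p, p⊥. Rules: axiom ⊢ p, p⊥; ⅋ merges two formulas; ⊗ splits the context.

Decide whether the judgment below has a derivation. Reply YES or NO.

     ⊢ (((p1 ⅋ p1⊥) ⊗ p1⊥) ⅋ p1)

Derivation (root first):
[⅋]  ⊢ (((p1 ⅋ p1⊥) ⊗ p1⊥) ⅋ p1)
  [⊗]  ⊢ p1, ((p1 ⅋ p1⊥) ⊗ p1⊥)
    [⅋]  ⊢ (p1 ⅋ p1⊥)
      [Ax]  ⊢ p1, p1⊥
    [Ax]  ⊢ p1, p1⊥

Result: YES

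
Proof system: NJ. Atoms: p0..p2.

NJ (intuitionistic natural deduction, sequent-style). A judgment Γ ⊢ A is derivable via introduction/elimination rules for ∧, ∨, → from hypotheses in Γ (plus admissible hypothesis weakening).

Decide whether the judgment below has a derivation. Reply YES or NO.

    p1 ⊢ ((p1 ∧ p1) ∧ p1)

Derivation (root first):
[∧I] p1 ⊢ ((p1 ∧ p1) ∧ p1)
  [∧I] p1 ⊢ (p1 ∧ p1)
    [Ax] p1 ⊢ p1
    [Ax] p1 ⊢ p1
  [Ax] p1 ⊢ p1

Result: YES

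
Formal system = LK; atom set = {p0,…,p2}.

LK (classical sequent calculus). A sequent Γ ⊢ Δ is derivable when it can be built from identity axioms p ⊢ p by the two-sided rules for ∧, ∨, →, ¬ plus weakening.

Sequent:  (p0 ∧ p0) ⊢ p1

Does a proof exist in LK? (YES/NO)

Truth-table refutation:
  v=000: Γ:[(p0 ∧ p0)=F] Δ:[p1=F] refutes=False
  v=001: Γ:[(p0 ∧ p0)=F] Δ:[p1=F] refutes=False
  v=010: Γ:[(p0 ∧ p0)=F] Δ:[p1=T] refutes=False
  v=011: Γ:[(p0 ∧ p0)=F] Δ:[p1=T] refutes=False
  v=100: Γ:[(p0 ∧ p0)=T] Δ:[p1=F] refutes=True  ← countermodel

Result: NO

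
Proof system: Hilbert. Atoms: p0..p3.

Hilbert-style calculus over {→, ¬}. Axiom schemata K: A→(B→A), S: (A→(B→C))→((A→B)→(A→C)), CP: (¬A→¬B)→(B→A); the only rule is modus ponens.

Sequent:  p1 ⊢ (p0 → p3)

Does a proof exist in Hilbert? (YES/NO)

Search for a countermodel by truth-table:
  v=0000: Γ:[p1=F] Δ:[(p0 → p3)=T] refutes=False
  v=0001: Γ:[p1=F] Δ:[(p0 → p3)=T] refutes=False
  v=0010: Γ:[p1=F] Δ:[(p0 → p3)=T] refutes=False
  v=0011: Γ:[p1=F] Δ:[(p0 → p3)=T] refutes=False
  v=0100: Γ:[p1=T] Δ:[(p0 → p3)=T] refutes=False
  v=0101: Γ:[p1=T] Δ:[(p0 → p3)=T] refutes=False
  v=0110: Γ:[p1=T] Δ:[(p0 → p3)=T] refutes=False
  v=0111: Γ:[p1=T] Δ:[(p0 → p3)=T] refutes=False
  v=1000: Γ:[p1=F] Δ:[(p0 → p3)=F] refutes=False
  v=1001: Γ:[p1=F] Δ:[(p0 → p3)=T] refutes=False
  v=1010: Γ:[p1=F] Δ:[(p0 → p3)=F] refutes=False
  v=1011: Γ:[p1=F] Δ:[(p0 → p3)=T] refutes=False
  v=1100: Γ:[p1=T] Δ:[(p0 → p3)=F] refutes=True  ← countermodel

Result: NO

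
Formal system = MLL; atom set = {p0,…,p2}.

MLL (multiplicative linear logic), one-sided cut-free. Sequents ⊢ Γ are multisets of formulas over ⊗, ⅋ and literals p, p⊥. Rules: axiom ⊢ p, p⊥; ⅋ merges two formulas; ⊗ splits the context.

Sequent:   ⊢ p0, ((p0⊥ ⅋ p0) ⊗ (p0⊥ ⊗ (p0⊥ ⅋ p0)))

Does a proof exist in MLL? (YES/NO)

Proof tree:
[⊗]  ⊢ p0, ((p0⊥ ⅋ p0) ⊗ (p0⊥ ⊗ (p0⊥ ⅋ p0)))
  [⅋]  ⊢ (p0⊥ ⅋ p0)
    [Ax]  ⊢ p0, p0⊥
  [⊗]  ⊢ p0, (p0⊥ ⊗ (p0⊥ ⅋ p0))
    [Ax]  ⊢ p0, p0⊥
    [⅋]  ⊢ (p0⊥ ⅋ p0)
      [Ax]  ⊢ p0, p0⊥

Result: YES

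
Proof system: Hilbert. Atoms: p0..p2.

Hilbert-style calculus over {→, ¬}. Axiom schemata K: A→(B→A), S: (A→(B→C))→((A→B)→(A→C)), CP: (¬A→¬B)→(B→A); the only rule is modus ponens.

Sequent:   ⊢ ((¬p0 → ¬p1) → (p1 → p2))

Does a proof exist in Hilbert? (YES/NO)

Enumerate valuations to refute Γ ⊢ Δ:
  v=000: Γ:[] Δ:[((¬p0 → ¬p1) → (p1 → p2))=T] refutes=False
  v=001: Γ:[] Δ:[((¬p0 → ¬p1) → (p1 → p2))=T] refutes=False
  v=010: Γ:[] Δ:[((¬p0 → ¬p1) → (p1 → p2))=T] refutes=False
  v=011: Γ:[] Δ:[((¬p0 → ¬p1) → (p1 → p2))=T] refutes=False
  v=100: Γ:[] Δ:[((¬p0 → ¬p1) → (p1 → p2))=T] refutes=False
  v=101: Γ:[] Δ:[((¬p0 → ¬p1) → (p1 → p2))=T] refutes=False
  v=110: Γ:[] Δ:[((¬p0 → ¬p1) → (p1 → p2))=F] refutes=True  ← countermodel

Result: NO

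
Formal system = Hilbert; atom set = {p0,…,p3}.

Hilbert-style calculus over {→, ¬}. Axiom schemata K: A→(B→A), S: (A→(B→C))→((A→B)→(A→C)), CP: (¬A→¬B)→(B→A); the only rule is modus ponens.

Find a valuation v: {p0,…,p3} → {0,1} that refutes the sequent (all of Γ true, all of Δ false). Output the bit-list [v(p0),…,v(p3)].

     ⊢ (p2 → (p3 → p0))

Enumerate valuations to refute Γ ⊢ Δ:
  v=0000: Γ:[] Δ:[(p2 → (p3 → p0))=T] refutes=False
  v=0001: Γ:[] Δ:[(p2 → (p3 → p0))=T] refutes=False
  v=0010: Γ:[] Δ:[(p2 → (p3 → p0))=T] refutes=False
  v=0011: Γ:[] Δ:[(p2 → (p3 → p0))=F] refutes=True  ← countermodel

Result: [0, 0, 1, 1]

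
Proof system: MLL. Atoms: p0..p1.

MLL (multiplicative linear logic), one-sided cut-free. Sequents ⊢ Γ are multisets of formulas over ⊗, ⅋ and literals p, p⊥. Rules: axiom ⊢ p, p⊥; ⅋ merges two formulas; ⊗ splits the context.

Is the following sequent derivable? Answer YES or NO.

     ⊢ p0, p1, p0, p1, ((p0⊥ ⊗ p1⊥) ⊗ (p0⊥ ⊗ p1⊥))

Proof tree:
[⊗]  ⊢ p0, p1, p0, p1, ((p0⊥ ⊗ p1⊥) ⊗ (p0⊥ ⊗ p1⊥))
  [⊗]  ⊢ p0, p1, (p0⊥ ⊗ p1⊥)
    [Ax]  ⊢ p0, p0⊥
    [Ax]  ⊢ p1, p1⊥
  [⊗]  ⊢ p0, p1, (p0⊥ ⊗ p1⊥)
    [Ax]  ⊢ p0, p0⊥
    [Ax]  ⊢ p1, p1⊥

Result: YES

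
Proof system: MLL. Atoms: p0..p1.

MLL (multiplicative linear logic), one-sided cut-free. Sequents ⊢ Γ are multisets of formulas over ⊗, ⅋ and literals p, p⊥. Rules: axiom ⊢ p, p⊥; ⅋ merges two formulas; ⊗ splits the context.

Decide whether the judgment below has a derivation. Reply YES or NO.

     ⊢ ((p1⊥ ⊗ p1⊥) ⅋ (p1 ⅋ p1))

Proof tree:
[⅋]  ⊢ ((p1⊥ ⊗ p1⊥) ⅋ (p1 ⅋ p1))
  [⅋]  ⊢ (p1⊥ ⊗ p1⊥), (p1 ⅋ p1)
    [⊗]  ⊢ p1, p1, (p1⊥ ⊗ p1⊥)
      [Ax]  ⊢ p1, p1⊥
      [Ax]  ⊢ p1, p1⊥

Result: YES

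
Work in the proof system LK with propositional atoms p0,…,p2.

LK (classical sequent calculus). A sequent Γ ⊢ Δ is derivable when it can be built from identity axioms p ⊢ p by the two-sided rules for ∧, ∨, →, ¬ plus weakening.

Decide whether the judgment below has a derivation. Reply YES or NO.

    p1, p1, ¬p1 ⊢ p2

Derivation trace:
[¬L] p1, p1, ¬p1 ⊢ p2
  [WR] p1, p1 ⊢ p1, p2
    [WL] p1, p1 ⊢ p1
      [Ax] p1 ⊢ p1

Result: YES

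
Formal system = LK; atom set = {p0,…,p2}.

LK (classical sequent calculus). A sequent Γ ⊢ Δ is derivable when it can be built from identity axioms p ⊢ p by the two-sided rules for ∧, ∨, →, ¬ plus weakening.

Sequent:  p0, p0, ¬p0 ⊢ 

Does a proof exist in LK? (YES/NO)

Derivation (root first):
[¬L] p0, p0, ¬p0 ⊢ 
  [WL] p0, p0 ⊢ p0
    [Ax] p0 ⊢ p0

Result: YES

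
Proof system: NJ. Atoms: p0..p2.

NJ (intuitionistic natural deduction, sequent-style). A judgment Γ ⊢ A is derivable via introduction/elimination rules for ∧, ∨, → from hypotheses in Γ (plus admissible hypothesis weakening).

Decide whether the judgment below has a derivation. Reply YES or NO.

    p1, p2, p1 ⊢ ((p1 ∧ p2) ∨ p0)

Derivation trace:
[Wk] p1, p2, p1 ⊢ ((p1 ∧ p2) ∨ p0)
  [∨I₁] p1, p2 ⊢ ((p1 ∧ p2) ∨ p0)
    [∧I] p1, p2 ⊢ (p1 ∧ p2)
      [Ax] p1 ⊢ p1
      [Ax] p2 ⊢ p2

Result: YES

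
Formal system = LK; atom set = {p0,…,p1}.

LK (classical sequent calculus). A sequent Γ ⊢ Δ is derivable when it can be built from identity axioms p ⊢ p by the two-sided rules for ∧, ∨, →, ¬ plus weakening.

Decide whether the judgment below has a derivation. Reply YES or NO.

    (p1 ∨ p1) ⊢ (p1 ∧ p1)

Derivation trace:
[∨L] (p1 ∨ p1) ⊢ (p1 ∧ p1)
  [∧R] p1 ⊢ (p1 ∧ p1)
    [Ax] p1 ⊢ p1
    [Ax] p1 ⊢ p1
  [∧R] p1 ⊢ (p1 ∧ p1)
    [Ax] p1 ⊢ p1
    [Ax] p1 ⊢ p1

Result: YES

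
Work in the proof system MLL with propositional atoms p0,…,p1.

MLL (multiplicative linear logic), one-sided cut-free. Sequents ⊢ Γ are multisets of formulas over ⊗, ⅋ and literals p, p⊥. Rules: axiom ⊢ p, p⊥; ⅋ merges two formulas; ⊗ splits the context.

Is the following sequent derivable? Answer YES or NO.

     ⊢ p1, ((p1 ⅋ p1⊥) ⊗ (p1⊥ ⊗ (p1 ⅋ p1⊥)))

Derivation trace:
[⊗]  ⊢ p1, ((p1 ⅋ p1⊥) ⊗ (p1⊥ ⊗ (p1 ⅋ p1⊥)))
  [⅋]  ⊢ (p1 ⅋ p1⊥)
    [Ax]  ⊢ p1, p1⊥
  [⊗]  ⊢ p1, (p1⊥ ⊗ (p1 ⅋ p1⊥))
    [Ax]  ⊢ p1, p1⊥
    [⅋]  ⊢ (p1 ⅋ p1⊥)
      [Ax]  ⊢ p1, p1⊥

Result: YES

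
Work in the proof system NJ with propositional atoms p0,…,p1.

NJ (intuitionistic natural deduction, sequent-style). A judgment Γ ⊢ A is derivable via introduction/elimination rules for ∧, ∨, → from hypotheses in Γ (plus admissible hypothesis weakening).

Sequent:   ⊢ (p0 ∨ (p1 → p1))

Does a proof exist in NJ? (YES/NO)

Derivation (root first):
[∨I₂]  ⊢ (p0 ∨ (p1 → p1))
  [→I]  ⊢ (p1 → p1)
    [Ax] p1 ⊢ p1

Result: YES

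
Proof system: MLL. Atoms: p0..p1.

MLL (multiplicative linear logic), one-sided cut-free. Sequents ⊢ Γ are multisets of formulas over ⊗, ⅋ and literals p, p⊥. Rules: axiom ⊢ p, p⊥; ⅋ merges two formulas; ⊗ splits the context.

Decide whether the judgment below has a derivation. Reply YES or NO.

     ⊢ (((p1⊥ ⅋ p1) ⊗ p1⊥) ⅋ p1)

Derivation (root first):
[⅋]  ⊢ (((p1⊥ ⅋ p1) ⊗ p1⊥) ⅋ p1)
  [⊗]  ⊢ p1, ((p1⊥ ⅋ p1) ⊗ p1⊥)
    [⅋]  ⊢ (p1⊥ ⅋ p1)
      [Ax]  ⊢ p1, p1⊥
    [Ax]  ⊢ p1, p1⊥

Result: YES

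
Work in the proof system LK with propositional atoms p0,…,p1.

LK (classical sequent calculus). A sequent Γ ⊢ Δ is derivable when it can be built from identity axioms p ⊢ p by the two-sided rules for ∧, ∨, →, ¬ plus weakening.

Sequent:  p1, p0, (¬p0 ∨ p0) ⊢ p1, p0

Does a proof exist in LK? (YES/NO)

Derivation (root first):
[∨L] p1, p0, (¬p0 ∨ p0) ⊢ p1, p0
  [WR] p0, ¬p0 ⊢ p0
    [¬L] p0, ¬p0 ⊢ 
      [Ax] p0 ⊢ p0
  [WL] p1, p0 ⊢ p1
    [Ax] p1 ⊢ p1

Result: YES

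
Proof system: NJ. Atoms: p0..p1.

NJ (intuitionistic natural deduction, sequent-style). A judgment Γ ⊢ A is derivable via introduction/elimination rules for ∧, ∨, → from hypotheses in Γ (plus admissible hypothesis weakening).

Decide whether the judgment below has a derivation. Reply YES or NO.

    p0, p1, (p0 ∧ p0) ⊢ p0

Derivation (root first):
[Wk] p0, p1, (p0 ∧ p0) ⊢ p0
  [Wk] p0, p1 ⊢ p0
    [Ax] p0 ⊢ p0

Result: YES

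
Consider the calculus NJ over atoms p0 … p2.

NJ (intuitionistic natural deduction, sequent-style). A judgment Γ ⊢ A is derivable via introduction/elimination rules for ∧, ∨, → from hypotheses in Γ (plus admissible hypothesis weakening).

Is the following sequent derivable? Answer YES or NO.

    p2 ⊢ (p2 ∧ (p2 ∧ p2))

Derivation trace:
[∧I] p2 ⊢ (p2 ∧ (p2 ∧ p2))
  [Ax] p2 ⊢ p2
  [∧I] p2 ⊢ (p2 ∧ p2)
    [Ax] p2 ⊢ p2
    [Ax] p2 ⊢ p2

Result: YES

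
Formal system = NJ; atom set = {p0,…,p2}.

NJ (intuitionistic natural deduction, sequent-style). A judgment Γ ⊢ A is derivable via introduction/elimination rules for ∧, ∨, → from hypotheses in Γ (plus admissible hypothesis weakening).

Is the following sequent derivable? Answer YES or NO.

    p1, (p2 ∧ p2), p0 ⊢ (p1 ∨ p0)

Derivation trace:
[Wk] p1, (p2 ∧ p2), p0 ⊢ (p1 ∨ p0)
  [Wk] p1, (p2 ∧ p2) ⊢ (p1 ∨ p0)
    [∨I₁] p1 ⊢ (p1 ∨ p0)
      [Ax] p1 ⊢ p1

Result: YES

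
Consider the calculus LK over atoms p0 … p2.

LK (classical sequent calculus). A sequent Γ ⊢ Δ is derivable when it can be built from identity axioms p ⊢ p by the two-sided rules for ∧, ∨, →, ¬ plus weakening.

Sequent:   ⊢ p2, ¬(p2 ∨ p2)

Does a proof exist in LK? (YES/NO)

Derivation trace:
[¬R]  ⊢ p2, ¬(p2 ∨ p2)
  [∨L] (p2 ∨ p2) ⊢ p2
    [Ax] p2 ⊢ p2
    [Ax] p2 ⊢ p2

Result: YES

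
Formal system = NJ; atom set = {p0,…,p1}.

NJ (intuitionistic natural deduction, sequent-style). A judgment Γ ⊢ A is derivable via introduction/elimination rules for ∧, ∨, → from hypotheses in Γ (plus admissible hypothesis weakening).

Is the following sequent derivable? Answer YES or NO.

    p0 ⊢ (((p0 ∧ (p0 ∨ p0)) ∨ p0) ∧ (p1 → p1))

Derivation (root first):
[∧I] p0 ⊢ (((p0 ∧ (p0 ∨ p0)) ∨ p0) ∧ (p1 → p1))
  [∨I₁] p0 ⊢ ((p0 ∧ (p0 ∨ p0)) ∨ p0)
    [∧I] p0 ⊢ (p0 ∧ (p0 ∨ p0))
      [Ax] p0 ⊢ p0
      [∨I₁] p0 ⊢ (p0 ∨ p0)
        [Ax] p0 ⊢ p0
  [→I]  ⊢ (p1 → p1)
    [Ax] p1 ⊢ p1

Result: YES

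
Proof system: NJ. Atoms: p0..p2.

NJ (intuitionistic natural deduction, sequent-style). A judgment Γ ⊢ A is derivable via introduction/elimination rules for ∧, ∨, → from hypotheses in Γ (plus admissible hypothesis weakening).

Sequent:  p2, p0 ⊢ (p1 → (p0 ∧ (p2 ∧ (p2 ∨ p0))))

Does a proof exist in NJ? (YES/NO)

Derivation trace:
[→I] p2, p0 ⊢ (p1 → (p0 ∧ (p2 ∧ (p2 ∨ p0))))
  [∧I] p1, p2, p0 ⊢ (p0 ∧ (p2 ∧ (p2 ∨ p0)))
    [Ax] p0 ⊢ p0
    [∧I] p1, p2 ⊢ (p2 ∧ (p2 ∨ p0))
      [Wk] p2, p1 ⊢ p2
        [Ax] p2 ⊢ p2
      [∨I₁] p2 ⊢ (p2 ∨ p0)
        [Ax] p2 ⊢ p2

Result: YES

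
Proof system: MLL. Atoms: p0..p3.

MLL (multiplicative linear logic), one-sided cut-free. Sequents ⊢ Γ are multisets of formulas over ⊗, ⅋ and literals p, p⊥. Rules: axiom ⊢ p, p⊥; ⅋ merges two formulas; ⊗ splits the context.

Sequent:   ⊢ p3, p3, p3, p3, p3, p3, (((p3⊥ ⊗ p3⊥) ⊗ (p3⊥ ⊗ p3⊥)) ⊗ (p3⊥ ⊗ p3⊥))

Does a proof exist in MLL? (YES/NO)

Derivation trace:
[⊗]  ⊢ p3, p3, p3, p3, p3, p3, (((p3⊥ ⊗ p3⊥) ⊗ (p3⊥ ⊗ p3⊥)) ⊗ (p3⊥ ⊗ p3⊥))
  [⊗]  ⊢ p3, p3, p3, p3, ((p3⊥ ⊗ p3⊥) ⊗ (p3⊥ ⊗ p3⊥))
    [⊗]  ⊢ p3, p3, (p3⊥ ⊗ p3⊥)
      [Ax]  ⊢ p3, p3⊥
      [Ax]  ⊢ p3, p3⊥
    [⊗]  ⊢ p3, p3, (p3⊥ ⊗ p3⊥)
      [Ax]  ⊢ p3, p3⊥
      [Ax]  ⊢ p3, p3⊥
  [⊗]  ⊢ p3, p3, (p3⊥ ⊗ p3⊥)
    [Ax]  ⊢ p3, p3⊥
    [Ax]  ⊢ p3, p3⊥

Result: YES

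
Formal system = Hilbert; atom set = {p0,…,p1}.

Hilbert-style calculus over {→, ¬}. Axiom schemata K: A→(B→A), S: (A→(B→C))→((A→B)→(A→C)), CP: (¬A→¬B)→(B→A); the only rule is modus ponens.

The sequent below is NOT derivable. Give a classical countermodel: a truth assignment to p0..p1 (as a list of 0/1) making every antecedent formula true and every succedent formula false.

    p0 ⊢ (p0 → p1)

Enumerate valuations to refute Γ ⊢ Δ:
  v=00: Γ:[p0=F] Δ:[(p0 → p1)=T] refutes=False
  v=01: Γ:[p0=F] Δ:[(p0 → p1)=T] refutes=False
  v=10: Γ:[p0=T] Δ:[(p0 → p1)=F] refutes=True  ← countermodel

Result: [1, 0]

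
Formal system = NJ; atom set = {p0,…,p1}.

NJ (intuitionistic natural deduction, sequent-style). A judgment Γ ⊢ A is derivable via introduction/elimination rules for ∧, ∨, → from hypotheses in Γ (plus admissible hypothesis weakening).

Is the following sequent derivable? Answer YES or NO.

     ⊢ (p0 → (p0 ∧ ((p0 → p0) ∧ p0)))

Derivation trace:
[→I]  ⊢ (p0 → (p0 ∧ ((p0 → p0) ∧ p0)))
  [∧I] p0 ⊢ (p0 ∧ ((p0 → p0) ∧ p0))
    [Ax] p0 ⊢ p0
    [∧I] p0 ⊢ ((p0 → p0) ∧ p0)
      [→I]  ⊢ (p0 → p0)
        [Ax] p0 ⊢ p0
      [Ax] p0 ⊢ p0

Result: YES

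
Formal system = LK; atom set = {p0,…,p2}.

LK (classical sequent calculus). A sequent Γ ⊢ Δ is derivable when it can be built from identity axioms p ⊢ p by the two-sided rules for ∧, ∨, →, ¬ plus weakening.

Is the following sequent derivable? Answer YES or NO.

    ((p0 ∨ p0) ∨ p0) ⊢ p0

Derivation trace:
[∨L] ((p0 ∨ p0) ∨ p0) ⊢ p0
  [∨L] (p0 ∨ p0) ⊢ p0
    [Ax] p0 ⊢ p0
    [Ax] p0 ⊢ p0
  [Ax] p0 ⊢ p0

Result: YES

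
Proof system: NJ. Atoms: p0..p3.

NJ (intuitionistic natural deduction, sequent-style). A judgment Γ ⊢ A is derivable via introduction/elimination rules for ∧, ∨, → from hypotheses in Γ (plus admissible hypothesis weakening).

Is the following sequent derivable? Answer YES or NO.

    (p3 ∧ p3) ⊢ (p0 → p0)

Proof tree:
[Wk] (p3 ∧ p3) ⊢ (p0 → p0)
  [→I]  ⊢ (p0 → p0)
    [Ax] p0 ⊢ p0

Result: YES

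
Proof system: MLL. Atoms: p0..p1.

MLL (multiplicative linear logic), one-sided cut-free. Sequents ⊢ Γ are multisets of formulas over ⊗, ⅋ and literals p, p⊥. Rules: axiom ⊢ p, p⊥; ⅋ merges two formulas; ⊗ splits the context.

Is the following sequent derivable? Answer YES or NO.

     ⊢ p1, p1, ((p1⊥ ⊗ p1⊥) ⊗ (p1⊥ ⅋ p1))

Derivation trace:
[⊗]  ⊢ p1, p1, ((p1⊥ ⊗ p1⊥) ⊗ (p1⊥ ⅋ p1))
  [⊗]  ⊢ p1, p1, (p1⊥ ⊗ p1⊥)
    [Ax]  ⊢ p1, p1⊥
    [Ax]  ⊢ p1, p1⊥
  [⅋]  ⊢ (p1⊥ ⅋ p1)
    [Ax]  ⊢ p1, p1⊥

Result: YES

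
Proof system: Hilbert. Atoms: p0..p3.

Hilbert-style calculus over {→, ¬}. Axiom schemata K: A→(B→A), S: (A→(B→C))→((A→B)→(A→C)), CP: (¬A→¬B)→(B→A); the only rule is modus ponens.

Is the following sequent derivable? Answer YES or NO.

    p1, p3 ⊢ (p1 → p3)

Derivation trace:
[MP] p1, p3 ⊢ (p1 → p3)
  [K]  ⊢ (p3 → (p1 → p3))
  [MP] p1, p3 ⊢ p3
    [MP] p3 ⊢ (p1 → p3)
      [K]  ⊢ (p3 → (p1 → p3))
      [Hyp] p3 ⊢ p3
    [Hyp] p1 ⊢ p1

Result: YES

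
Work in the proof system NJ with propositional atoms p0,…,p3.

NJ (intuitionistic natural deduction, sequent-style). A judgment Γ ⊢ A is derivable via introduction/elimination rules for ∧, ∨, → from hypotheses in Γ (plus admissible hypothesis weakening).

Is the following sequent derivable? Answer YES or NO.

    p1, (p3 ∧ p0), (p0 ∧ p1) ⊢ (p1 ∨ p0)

Proof tree:
[Wk] p1, (p3 ∧ p0), (p0 ∧ p1) ⊢ (p1 ∨ p0)
  [∨I₁] p1, (p3 ∧ p0) ⊢ (p1 ∨ p0)
    [Wk] p1, (p3 ∧ p0) ⊢ p1
      [Ax] p1 ⊢ p1

Result: YES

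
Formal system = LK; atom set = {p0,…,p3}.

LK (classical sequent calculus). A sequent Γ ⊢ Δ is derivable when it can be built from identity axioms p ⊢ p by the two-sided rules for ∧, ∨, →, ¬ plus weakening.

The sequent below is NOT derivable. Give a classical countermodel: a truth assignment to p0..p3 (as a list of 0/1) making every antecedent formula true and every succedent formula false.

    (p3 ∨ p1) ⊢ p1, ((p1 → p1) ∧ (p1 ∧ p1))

Search for a countermodel by truth-table:
  v=0000: Γ:[(p3 ∨ p1)=F] Δ:[p1=F, ((p1 → p1) ∧ (p1 ∧ p1))=F] refutes=False
  v=0001: Γ:[(p3 ∨ p1)=T] Δ:[p1=F, ((p1 → p1) ∧ (p1 ∧ p1))=F] refutes=True  ← countermodel

Result: [0, 0, 0, 1]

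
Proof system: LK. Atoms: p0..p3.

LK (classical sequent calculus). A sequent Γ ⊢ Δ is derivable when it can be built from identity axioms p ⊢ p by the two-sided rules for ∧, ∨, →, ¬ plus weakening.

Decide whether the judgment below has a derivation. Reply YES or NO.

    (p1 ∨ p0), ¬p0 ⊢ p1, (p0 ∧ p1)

Proof tree:
[∧R] (p1 ∨ p0), ¬p0 ⊢ p1, (p0 ∧ p1)
  [∨L] (p1 ∨ p0) ⊢ p1, p0
    [WR] p1 ⊢ p1, p1
      [Ax] p1 ⊢ p1
    [Ax] p0 ⊢ p0
  [¬L] (p1 ∨ p0), ¬p0 ⊢ p1
    [∨L] (p1 ∨ p0) ⊢ p1, p0
      [WR] p1 ⊢ p1, p1
        [Ax] p1 ⊢ p1
      [Ax] p0 ⊢ p0

Result: YES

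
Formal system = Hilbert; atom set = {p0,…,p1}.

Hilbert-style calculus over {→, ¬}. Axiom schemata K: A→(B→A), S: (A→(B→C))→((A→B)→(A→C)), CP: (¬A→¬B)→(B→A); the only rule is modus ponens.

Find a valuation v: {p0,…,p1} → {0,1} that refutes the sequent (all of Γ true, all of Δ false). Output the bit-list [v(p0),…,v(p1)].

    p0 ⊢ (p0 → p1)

Enumerate valuations to refute Γ ⊢ Δ:
  v=00: Γ:[p0=F] Δ:[(p0 → p1)=T] refutes=False
  v=01: Γ:[p0=F] Δ:[(p0 → p1)=T] refutes=False
  v=10: Γ:[p0=T] Δ:[(p0 → p1)=F] refutes=True  ← countermodel

Result: [1, 0]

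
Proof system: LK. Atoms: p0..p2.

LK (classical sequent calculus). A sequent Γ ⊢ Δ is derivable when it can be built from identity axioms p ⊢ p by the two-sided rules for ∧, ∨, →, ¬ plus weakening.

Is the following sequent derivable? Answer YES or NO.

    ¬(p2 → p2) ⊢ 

Proof tree:
[¬L] ¬(p2 → p2) ⊢ 
  [→R]  ⊢ (p2 → p2)
    [Ax] p2 ⊢ p2

Result: YES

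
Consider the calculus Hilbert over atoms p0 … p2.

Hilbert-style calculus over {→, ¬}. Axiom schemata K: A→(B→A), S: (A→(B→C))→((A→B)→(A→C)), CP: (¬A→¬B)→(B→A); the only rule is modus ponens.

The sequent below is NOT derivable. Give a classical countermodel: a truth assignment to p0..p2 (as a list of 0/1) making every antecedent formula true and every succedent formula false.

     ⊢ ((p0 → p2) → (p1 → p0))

Enumerate valuations to refute Γ ⊢ Δ:
  v=000: Γ:[] Δ:[((p0 → p2) → (p1 → p0))=T] refutes=False
  v=001: Γ:[] Δ:[((p0 → p2) → (p1 → p0))=T] refutes=False
  v=010: Γ:[] Δ:[((p0 → p2) → (p1 → p0))=F] refutes=True  ← countermodel

Result: [0, 1, 0]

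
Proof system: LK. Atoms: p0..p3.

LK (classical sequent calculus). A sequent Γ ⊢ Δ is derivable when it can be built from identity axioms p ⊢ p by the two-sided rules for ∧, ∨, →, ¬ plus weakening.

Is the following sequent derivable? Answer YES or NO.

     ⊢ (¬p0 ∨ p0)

Derivation (root first):
[∨R]  ⊢ (¬p0 ∨ p0)
  [¬R]  ⊢ p0, ¬p0
    [Ax] p0 ⊢ p0

Result: YES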